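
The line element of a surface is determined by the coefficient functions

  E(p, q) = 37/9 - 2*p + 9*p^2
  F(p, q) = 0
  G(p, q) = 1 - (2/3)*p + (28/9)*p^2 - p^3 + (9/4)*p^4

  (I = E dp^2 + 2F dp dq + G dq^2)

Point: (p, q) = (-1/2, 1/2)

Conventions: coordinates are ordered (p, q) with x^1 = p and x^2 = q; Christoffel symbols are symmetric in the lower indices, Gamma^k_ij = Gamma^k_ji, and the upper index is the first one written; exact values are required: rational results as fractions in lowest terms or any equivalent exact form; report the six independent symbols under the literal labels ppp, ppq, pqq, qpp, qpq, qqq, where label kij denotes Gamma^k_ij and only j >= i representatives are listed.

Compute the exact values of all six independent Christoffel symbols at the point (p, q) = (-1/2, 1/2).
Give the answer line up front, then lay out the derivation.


Answer: Gamma_ppp = -198/265, Gamma_ppq = 0, Gamma_pqq = 407/1060, Gamma_qpp = 0, Gamma_qpq = -44/37, Gamma_qqq = 0

E = 265/36, F = 0, G = 1369/576 at the point
E_p = -11, E_q = 0, F_p = 0, F_q = 0, G_p = -407/72, G_q = 0
EG - F^2 = 362785/20736;  g^inv = (20736/362785) * [[1369/576, 0], [0, 265/36]]
first-kind symbols [ij,l] = (1/2)(d_i g_jl + d_j g_il - d_l g_ij): [pp,p] = E_p/2 = -11/2, [pp,q] = F_p - E_q/2 = 0, [pq,p] = E_q/2 = 0, [pq,q] = G_p/2 = -407/144, [qq,p] = F_q - G_p/2 = 407/144, [qq,q] = G_q/2 = 0
Gamma^p_ij = (G*[ij,p] - F*[ij,q])/(EG - F^2), Gamma^q_ij = (E*[ij,q] - F*[ij,p])/(EG - F^2)


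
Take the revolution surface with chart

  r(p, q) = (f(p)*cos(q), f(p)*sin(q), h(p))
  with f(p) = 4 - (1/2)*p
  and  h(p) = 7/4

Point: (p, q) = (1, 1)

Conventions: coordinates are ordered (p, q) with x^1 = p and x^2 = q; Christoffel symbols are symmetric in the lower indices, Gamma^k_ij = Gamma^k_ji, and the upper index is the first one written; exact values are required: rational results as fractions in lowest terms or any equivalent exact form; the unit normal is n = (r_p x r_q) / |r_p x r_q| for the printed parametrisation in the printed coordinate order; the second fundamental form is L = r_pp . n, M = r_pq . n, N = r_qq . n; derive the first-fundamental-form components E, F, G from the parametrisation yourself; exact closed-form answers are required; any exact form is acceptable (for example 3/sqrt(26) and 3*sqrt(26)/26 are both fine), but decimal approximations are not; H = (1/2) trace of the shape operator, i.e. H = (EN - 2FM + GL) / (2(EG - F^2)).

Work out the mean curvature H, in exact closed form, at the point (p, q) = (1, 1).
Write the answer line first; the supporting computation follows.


Answer: H = 0

f = 7/2, f' = -1/2, f'' = 0, h' = 0, h'' = 0
E = 1/4, F = 0, G = 49/4; answer radicand W^2 = 1/4
unnormalised second-form numerators: l = 0, m = 0, n = 0; L = l/sqrt(1/4), and similarly M = m/sqrt(W^2), N = n/sqrt(W^2)
H = (E*n - 2*F*m + G*l) / (2*(EG - F^2)*sqrt(W^2)); E*n - 2*F*m + G*l = 0, EG - F^2 = 49/16, so H = (0)/sqrt(1/4)


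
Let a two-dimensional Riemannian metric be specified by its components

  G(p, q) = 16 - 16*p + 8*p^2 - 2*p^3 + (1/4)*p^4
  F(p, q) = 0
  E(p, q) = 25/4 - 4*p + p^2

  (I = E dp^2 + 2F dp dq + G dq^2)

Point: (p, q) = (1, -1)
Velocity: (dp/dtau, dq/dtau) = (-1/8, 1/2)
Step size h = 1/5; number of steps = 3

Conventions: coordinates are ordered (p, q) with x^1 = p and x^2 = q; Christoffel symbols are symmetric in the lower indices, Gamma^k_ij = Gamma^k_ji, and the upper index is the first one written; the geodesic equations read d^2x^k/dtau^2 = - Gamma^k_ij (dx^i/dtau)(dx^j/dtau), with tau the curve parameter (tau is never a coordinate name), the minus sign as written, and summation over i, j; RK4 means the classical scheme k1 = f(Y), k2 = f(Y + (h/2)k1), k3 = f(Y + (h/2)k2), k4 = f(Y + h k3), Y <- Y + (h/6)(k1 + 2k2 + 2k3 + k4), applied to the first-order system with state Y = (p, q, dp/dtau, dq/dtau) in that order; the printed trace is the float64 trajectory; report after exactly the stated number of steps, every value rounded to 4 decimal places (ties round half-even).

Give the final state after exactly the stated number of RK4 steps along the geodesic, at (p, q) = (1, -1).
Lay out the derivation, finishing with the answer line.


f(Y) = (dp/dtau, dq/dtau, -Gamma^p_ij Y'^i Y'^j, -Gamma^q_ij Y'^i Y'^j) with the Gammas evaluated at the stage position; h = 0.200000; intermediate values shown to 6 dp
step 0: p = 1.0000, q = -1.0000, dp/dtau = -0.1250, dq/dtau = 0.5000
step 1:
  k1: at (p, q) = (1.000000, -1.000000), (dp/dtau, dq/dtau) = (-0.125000, 0.500000); Gamma_ppp = -0.307692, Gamma_ppq = 0.000000, Gamma_pqq = 0.769231, Gamma_qpp = 0.000000, Gamma_qpq = -0.400000, Gamma_qqq = 0.000000; k1 = (-0.125000, 0.500000, -0.187500, -0.050000)
  k2: at (p, q) = (0.987500, -0.950000), (dp/dtau, dq/dtau) = (-0.143750, 0.495000); Gamma_ppp = -0.309146, Gamma_ppq = 0.000000, Gamma_pqq = 0.776752, Gamma_qpp = 0.000000, Gamma_qpq = -0.402973, Gamma_qqq = 0.000000; k2 = (-0.143750, 0.495000, -0.183936, -0.057348)
  k3: at (p, q) = (0.985625, -0.950500), (dp/dtau, dq/dtau) = (-0.143394, 0.494265); Gamma_ppp = -0.309359, Gamma_ppq = 0.000000, Gamma_pqq = 0.777877, Gamma_qpp = 0.000000, Gamma_qpq = -0.403414, Gamma_qqq = 0.000000; k3 = (-0.143394, 0.494265, -0.183673, -0.057183)
  k4: at (p, q) = (0.971321, -0.901147), (dp/dtau, dq/dtau) = (-0.161735, 0.488563); Gamma_ppp = -0.310950, Gamma_ppq = 0.000000, Gamma_pqq = 0.786421, Gamma_qpp = 0.000000, Gamma_qpq = -0.406739, Gamma_qqq = 0.000000; k4 = (-0.161735, 0.488563, -0.179580, -0.064279)
  Y <- Y + (h/6)(k1 + 2k2 + 2k3 + k4): p = 0.9713, q = -0.9011, dp/dtau = -0.1617, dq/dtau = 0.4886
step 2:
  k1: at (p, q) = (0.971299, -0.901097), (dp/dtau, dq/dtau) = (-0.161743, 0.488555); Gamma_ppp = -0.310952, Gamma_ppq = 0.000000, Gamma_pqq = 0.786434, Gamma_qpp = 0.000000, Gamma_qpq = -0.406744, Gamma_qqq = 0.000000; k1 = (-0.161743, 0.488555, -0.179576, -0.064282)
  k2: at (p, q) = (0.955125, -0.852241), (dp/dtau, dq/dtau) = (-0.179701, 0.482127); Gamma_ppp = -0.312672, Gamma_ppq = 0.000000, Gamma_pqq = 0.796025, Gamma_qpp = 0.000000, Gamma_qpq = -0.410418, Gamma_qqq = 0.000000; k2 = (-0.179701, 0.482127, -0.174936, -0.071116)
  k3: at (p, q) = (0.953329, -0.852884), (dp/dtau, dq/dtau) = (-0.179237, 0.481444); Gamma_ppp = -0.312857, Gamma_ppq = 0.000000, Gamma_pqq = 0.797086, Gamma_qpp = 0.000000, Gamma_qpq = -0.410820, Gamma_qqq = 0.000000; k3 = (-0.179237, 0.481444, -0.174704, -0.070901)
  k4: at (p, q) = (0.935452, -0.804808), (dp/dtau, dq/dtau) = (-0.196684, 0.474375); Gamma_ppp = -0.314651, Gamma_ppq = 0.000000, Gamma_pqq = 0.807594, Gamma_qpp = 0.000000, Gamma_qpq = -0.414765, Gamma_qqq = 0.000000; k4 = (-0.196684, 0.474375, -0.169562, -0.077397)
  Y <- Y + (h/6)(k1 + 2k2 + 2k3 + k4): p = 0.9354, q = -0.8048, dp/dtau = -0.1967, dq/dtau = 0.4744
step 3:
  k1: at (p, q) = (0.935423, -0.804761), (dp/dtau, dq/dtau) = (-0.196691, 0.474365); Gamma_ppp = -0.314654, Gamma_ppq = 0.000000, Gamma_pqq = 0.807611, Gamma_qpp = 0.000000, Gamma_qpq = -0.414771, Gamma_qqq = 0.000000; k1 = (-0.196691, 0.474365, -0.169557, -0.077399)
  k2: at (p, q) = (0.915753, -0.757325), (dp/dtau, dq/dtau) = (-0.213646, 0.466625); Gamma_ppp = -0.316514, Gamma_ppq = 0.000000, Gamma_pqq = 0.819073, Gamma_qpp = 0.000000, Gamma_qpq = -0.418985, Gamma_qqq = 0.000000; k2 = (-0.213646, 0.466625, -0.163897, -0.083539)
  k3: at (p, q) = (0.914058, -0.758099), (dp/dtau, dq/dtau) = (-0.213080, 0.466011); Gamma_ppp = -0.316669, Gamma_ppq = 0.000000, Gamma_pqq = 0.820056, Gamma_qpp = 0.000000, Gamma_qpq = -0.419342, Gamma_qqq = 0.000000; k3 = (-0.213080, 0.466011, -0.163711, -0.083279)
  k4: at (p, q) = (0.892806, -0.711559), (dp/dtau, dq/dtau) = (-0.229433, 0.457709); Gamma_ppp = -0.318536, Gamma_ppq = 0.000000, Gamma_pqq = 0.832316, Gamma_qpp = 0.000000, Gamma_qpq = -0.423735, Gamma_qqq = 0.000000; k4 = (-0.229433, 0.457709, -0.157601, -0.088996)
  Y <- Y + (h/6)(k1 + 2k2 + 2k3 + k4): p = 0.8928, q = -0.7115, dp/dtau = -0.2294, dq/dtau = 0.4577

Answer: p = 0.8928, q = -0.7115, dp/dtau = -0.2294, dq/dtau = 0.4577


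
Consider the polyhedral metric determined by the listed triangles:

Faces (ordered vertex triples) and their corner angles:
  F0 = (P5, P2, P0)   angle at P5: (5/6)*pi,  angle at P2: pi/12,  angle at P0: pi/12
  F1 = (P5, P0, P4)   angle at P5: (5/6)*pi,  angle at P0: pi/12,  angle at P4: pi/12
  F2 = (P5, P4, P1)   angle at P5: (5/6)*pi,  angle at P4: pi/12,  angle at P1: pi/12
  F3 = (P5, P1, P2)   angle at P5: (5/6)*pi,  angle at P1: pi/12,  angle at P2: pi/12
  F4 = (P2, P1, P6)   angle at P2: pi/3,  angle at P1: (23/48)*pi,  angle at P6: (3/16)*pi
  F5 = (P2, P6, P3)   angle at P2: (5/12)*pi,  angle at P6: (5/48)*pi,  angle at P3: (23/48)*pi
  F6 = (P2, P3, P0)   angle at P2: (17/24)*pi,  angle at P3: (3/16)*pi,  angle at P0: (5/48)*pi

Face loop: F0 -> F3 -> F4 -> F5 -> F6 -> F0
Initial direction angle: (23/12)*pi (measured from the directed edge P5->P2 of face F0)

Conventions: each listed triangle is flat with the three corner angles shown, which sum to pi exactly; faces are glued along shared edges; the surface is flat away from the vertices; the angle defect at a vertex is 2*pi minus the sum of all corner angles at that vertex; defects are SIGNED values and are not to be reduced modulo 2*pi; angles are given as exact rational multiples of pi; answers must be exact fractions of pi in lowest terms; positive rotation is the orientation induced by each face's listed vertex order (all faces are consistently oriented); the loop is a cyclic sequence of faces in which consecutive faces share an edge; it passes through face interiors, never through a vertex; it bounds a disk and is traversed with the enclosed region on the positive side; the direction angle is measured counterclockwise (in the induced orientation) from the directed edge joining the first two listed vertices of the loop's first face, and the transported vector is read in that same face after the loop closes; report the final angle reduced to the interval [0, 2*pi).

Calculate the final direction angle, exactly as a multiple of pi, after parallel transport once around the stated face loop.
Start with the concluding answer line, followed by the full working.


Answer: final direction angle = (7/24)*pi

enclosed vertex P2: corner angles sum to (13/8)*pi, defect = 2*pi - (13/8)*pi = (3/8)*pi
the rotation equals the total enclosed defect, so the final angle is initial + defects (mod 2*pi)
final angle = (23/12)*pi + (3/8)*pi = (7/24)*pi (mod 2*pi)


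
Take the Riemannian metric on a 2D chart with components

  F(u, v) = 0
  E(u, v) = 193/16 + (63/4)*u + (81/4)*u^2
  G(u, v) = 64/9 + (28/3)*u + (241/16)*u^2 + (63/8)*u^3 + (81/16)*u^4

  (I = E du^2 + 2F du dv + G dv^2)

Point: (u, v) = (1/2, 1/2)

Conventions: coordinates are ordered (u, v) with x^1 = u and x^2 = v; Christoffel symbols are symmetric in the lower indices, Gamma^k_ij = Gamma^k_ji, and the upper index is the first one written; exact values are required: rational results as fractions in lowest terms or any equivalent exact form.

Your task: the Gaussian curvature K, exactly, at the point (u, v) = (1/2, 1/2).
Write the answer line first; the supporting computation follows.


Answer: K = -1944/123125

E = 25, F = 0, G = 38809/2304, EG - F^2 = 970225/2304 at the point
E_u = 36, E_v = 0, F_u = 0, F_v = 0, G_u = 197/6, G_v = 0
E_vv = 0, F_uv = 0, G_uu = 1103/16
Apply the Brioschi formula K = (det M1 - det M2)/(EG - F^2)^2 over the derivative matrices of E, F, G.
M1 = [[-E_vv/2 + F_uv - G_uu/2, E_u/2, F_u - E_v/2], [F_v - G_u/2, E, F], [G_v/2, F, G]] = [[-1103/32, 18, 0], [-197/12, 25, 0], [0, 0, 38809/2304]]; det M1 = -703180271/73728
M2 = [[0, E_v/2, G_u/2], [E_v/2, E, F], [G_u/2, F, G]] = [[0, 0, 197/12], [0, 25, 0], [197/12, 0, 38809/2304]]; det M2 = -970225/144
det M1 - det M2 = -22936119/8192; K = -22936119/8192 / (970225/2304)^2 = -1944/123125


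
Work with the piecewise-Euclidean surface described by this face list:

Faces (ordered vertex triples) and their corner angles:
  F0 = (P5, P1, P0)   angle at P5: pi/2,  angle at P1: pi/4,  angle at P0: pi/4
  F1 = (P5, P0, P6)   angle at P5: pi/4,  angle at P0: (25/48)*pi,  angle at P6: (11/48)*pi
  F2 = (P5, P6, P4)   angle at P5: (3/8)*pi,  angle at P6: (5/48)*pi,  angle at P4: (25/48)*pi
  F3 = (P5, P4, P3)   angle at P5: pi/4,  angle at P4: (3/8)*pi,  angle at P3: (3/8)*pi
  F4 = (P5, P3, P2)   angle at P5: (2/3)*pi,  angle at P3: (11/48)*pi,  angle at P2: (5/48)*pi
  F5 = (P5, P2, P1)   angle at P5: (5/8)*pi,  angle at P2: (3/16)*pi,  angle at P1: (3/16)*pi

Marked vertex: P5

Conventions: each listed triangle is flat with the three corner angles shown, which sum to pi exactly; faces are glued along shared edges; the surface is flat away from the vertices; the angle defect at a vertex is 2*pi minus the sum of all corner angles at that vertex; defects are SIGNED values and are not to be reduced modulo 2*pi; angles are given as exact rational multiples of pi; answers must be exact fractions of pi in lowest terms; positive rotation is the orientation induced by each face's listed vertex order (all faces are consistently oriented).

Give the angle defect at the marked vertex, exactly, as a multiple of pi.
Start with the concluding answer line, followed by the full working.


Answer: defect(P5) = (-2/3)*pi

Sum of corner angles at P5: (8/3)*pi
defect = 2*pi - (8/3)*pi


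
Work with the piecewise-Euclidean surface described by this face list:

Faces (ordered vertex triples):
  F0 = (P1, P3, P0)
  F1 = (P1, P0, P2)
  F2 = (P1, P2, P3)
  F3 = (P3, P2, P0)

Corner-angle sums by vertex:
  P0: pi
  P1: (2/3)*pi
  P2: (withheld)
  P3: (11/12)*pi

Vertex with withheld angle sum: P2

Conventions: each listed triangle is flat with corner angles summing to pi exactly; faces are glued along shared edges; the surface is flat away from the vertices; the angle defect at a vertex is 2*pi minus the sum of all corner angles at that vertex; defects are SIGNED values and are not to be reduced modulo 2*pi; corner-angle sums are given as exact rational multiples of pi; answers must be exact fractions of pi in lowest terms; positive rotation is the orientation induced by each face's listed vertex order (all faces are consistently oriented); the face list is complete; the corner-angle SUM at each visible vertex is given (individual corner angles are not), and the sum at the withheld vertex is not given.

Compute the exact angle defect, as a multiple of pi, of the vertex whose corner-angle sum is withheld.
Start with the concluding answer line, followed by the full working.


Answer: defect(P2) = (7/12)*pi

V = 4, E = 6, F = 4; chi = V - E + F = 2
Gauss-Bonnet: total defect = 2*pi*chi = 4*pi; visible defects sum to (41/12)*pi


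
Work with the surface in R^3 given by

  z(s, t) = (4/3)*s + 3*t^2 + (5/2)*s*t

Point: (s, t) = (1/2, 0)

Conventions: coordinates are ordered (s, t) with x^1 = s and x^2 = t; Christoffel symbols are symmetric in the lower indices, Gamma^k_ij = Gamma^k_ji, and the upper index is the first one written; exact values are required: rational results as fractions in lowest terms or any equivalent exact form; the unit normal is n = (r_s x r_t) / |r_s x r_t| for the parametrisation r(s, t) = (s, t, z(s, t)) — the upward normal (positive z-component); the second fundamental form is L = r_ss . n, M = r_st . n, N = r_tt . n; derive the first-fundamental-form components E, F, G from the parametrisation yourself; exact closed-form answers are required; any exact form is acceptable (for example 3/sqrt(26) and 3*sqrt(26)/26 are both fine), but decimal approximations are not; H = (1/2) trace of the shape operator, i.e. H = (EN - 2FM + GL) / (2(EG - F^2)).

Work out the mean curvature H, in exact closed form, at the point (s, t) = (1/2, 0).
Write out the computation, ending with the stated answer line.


z_s = 4/3, z_t = 5/4, z_ss = 0, z_st = 5/2, z_tt = 6
E = 25/9, F = 5/3, G = 41/16; answer radicand W^2 = 625/144
unnormalised second-form numerators: l = 0, m = 5/2, n = 6; L = l/sqrt(625/144), and similarly M = m/sqrt(W^2), N = n/sqrt(W^2)
H = (E*n - 2*F*m + G*l) / (2*(EG - F^2)*sqrt(W^2)); E*n - 2*F*m + G*l = 25/3, EG - F^2 = 625/144, so H = (24/25)/sqrt(625/144)

Answer: H = 288/625


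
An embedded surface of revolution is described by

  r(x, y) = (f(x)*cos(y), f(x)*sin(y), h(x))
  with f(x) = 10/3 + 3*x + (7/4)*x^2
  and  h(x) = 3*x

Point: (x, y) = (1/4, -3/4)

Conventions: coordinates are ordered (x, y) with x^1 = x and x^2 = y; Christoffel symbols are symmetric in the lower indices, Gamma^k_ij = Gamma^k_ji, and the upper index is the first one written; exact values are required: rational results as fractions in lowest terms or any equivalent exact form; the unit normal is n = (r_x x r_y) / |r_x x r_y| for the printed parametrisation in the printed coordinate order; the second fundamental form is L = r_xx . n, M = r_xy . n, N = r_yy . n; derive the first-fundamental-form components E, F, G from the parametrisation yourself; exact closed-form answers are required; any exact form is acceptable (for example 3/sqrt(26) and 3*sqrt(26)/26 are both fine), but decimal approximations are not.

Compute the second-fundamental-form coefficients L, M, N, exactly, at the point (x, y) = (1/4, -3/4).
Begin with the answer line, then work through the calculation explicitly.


Answer: L = -84*sqrt(1537)/1537, M = 0, N = 805*sqrt(1537)/12296

f = 805/192, f' = 31/8, f'' = 7/2, h' = 3, h'' = 0
E = 1537/64, F = 0, G = 648025/36864; answer radicand W^2 = 1537/64
unnormalised second-form numerators: l = -21/2, m = 0, n = 805/64; L = l/sqrt(1537/64), and similarly M = m/sqrt(W^2), N = n/sqrt(W^2)


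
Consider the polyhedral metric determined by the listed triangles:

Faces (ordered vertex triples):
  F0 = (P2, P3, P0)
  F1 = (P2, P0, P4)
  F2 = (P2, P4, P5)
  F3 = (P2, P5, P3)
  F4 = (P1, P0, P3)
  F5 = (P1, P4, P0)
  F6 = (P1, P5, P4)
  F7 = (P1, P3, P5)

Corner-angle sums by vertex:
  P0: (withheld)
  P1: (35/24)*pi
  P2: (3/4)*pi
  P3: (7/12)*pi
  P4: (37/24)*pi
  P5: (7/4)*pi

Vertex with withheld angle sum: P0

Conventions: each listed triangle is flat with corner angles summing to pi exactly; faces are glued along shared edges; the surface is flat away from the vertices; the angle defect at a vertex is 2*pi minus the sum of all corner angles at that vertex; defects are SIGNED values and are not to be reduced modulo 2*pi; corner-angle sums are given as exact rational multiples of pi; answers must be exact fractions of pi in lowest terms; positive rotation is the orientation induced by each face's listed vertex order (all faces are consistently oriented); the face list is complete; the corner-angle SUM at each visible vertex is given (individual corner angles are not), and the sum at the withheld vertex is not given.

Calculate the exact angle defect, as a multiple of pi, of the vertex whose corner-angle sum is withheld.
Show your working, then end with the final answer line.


V = 6, E = 12, F = 8; chi = V - E + F = 2
Gauss-Bonnet: total defect = 2*pi*chi = 4*pi; visible defects sum to (47/12)*pi

Answer: defect(P0) = pi/12


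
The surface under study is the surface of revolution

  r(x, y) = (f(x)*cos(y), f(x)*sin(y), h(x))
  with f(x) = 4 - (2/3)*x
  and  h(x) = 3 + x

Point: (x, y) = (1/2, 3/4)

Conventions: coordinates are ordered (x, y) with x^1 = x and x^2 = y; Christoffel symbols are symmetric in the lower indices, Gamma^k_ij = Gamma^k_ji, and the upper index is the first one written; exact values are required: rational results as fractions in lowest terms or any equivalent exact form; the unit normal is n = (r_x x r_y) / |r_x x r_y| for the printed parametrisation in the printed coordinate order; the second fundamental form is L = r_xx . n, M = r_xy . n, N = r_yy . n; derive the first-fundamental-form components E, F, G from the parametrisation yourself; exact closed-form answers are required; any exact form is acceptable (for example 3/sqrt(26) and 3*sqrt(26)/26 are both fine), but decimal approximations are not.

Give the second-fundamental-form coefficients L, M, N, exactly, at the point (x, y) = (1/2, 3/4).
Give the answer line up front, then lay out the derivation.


Answer: L = 0, M = 0, N = 11*sqrt(13)/13

f = 11/3, f' = -2/3, f'' = 0, h' = 1, h'' = 0
E = 13/9, F = 0, G = 121/9; answer radicand W^2 = 13/9
unnormalised second-form numerators: l = 0, m = 0, n = 11/3; L = l/sqrt(13/9), and similarly M = m/sqrt(W^2), N = n/sqrt(W^2)


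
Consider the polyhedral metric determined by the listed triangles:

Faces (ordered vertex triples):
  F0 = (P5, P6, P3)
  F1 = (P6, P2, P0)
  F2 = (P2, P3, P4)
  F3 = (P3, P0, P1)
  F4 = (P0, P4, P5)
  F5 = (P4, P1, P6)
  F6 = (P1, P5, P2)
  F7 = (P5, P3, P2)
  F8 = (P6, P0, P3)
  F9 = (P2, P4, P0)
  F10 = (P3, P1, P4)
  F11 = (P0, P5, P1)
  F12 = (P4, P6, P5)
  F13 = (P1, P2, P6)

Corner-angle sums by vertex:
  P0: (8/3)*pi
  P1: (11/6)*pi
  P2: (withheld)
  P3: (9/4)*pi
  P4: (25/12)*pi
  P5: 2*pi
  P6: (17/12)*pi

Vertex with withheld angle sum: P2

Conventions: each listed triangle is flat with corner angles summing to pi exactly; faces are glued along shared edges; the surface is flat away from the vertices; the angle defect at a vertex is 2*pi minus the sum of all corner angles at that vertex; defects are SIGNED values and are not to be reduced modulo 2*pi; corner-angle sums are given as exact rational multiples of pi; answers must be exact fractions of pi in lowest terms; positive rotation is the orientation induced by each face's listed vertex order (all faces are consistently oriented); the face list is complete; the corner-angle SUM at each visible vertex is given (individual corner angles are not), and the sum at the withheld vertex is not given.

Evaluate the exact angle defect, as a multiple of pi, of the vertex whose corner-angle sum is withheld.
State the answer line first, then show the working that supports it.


Answer: defect(P2) = pi/4

V = 7, E = 21, F = 14; chi = V - E + F = 0
Gauss-Bonnet: total defect = 2*pi*chi = 0; visible defects sum to -pi/4


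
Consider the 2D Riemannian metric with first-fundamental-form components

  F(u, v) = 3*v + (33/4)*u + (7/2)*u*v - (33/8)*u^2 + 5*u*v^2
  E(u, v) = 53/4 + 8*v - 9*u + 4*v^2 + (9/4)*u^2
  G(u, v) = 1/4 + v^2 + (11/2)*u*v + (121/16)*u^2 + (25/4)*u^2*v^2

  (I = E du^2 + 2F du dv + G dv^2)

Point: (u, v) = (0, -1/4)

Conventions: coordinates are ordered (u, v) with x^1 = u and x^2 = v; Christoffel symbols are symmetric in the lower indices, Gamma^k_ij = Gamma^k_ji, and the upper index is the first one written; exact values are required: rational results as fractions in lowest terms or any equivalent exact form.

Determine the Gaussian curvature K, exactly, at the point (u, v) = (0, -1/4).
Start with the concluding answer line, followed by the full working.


Answer: K = -47499/18818

E = 23/2, F = -3/4, G = 5/16, EG - F^2 = 97/32 at the point
E_u = -9, E_v = 6, F_u = 123/16, F_v = 3, G_u = -11/8, G_v = -1/2
E_vv = 8, F_uv = 1, G_uu = 509/32
By Brioschi, K is (det M1 - det M2) divided by (EG - F^2) squared.
M1 = [[-E_vv/2 + F_uv - G_uu/2, E_u/2, F_u - E_v/2], [F_v - G_u/2, E, F], [G_v/2, F, G]] = [[-701/64, -9/2, 75/16], [59/16, 23/2, -3/4], [-1/4, -3/4, 5/16]]; det M1 = -58055/2048
M2 = [[0, E_v/2, G_u/2], [E_v/2, E, F], [G_u/2, F, G]] = [[0, 3, -11/16], [3, 23/2, -3/4], [-11/16, -3/4, 5/16]]; det M2 = -2639/512
det M1 - det M2 = -47499/2048; K = -47499/2048 / (97/32)^2 = -47499/18818


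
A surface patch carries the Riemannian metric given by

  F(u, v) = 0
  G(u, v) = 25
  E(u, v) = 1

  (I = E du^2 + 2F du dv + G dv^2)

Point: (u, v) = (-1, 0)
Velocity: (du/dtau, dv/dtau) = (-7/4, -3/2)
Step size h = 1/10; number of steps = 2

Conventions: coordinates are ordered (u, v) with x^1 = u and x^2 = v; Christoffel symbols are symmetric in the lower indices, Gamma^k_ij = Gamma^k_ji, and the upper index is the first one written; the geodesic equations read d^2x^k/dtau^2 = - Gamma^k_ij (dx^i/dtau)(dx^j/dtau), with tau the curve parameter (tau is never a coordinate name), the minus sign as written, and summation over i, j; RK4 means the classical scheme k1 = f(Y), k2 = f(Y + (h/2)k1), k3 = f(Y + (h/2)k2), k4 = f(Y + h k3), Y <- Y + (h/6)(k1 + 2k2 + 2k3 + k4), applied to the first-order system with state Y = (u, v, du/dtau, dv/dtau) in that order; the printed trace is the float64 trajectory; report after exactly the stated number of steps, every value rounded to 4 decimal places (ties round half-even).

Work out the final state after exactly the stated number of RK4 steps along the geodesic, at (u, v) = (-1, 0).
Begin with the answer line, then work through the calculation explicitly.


Answer: u = -1.3500, v = -0.3000, du/dtau = -1.7500, dv/dtau = -1.5000

f(Y) = (du/dtau, dv/dtau, -Gamma^u_ij Y'^i Y'^j, -Gamma^v_ij Y'^i Y'^j) with the Gammas evaluated at the stage position; h = 0.100000; intermediate values shown to 6 dp
step 0: u = -1.0000, v = 0.0000, du/dtau = -1.7500, dv/dtau = -1.5000
step 1:
  k1: at (u, v) = (-1.000000, 0.000000), (du/dtau, dv/dtau) = (-1.750000, -1.500000); Gamma_uuu = 0.000000, Gamma_uuv = 0.000000, Gamma_uvv = 0.000000, Gamma_vuu = 0.000000, Gamma_vuv = 0.000000, Gamma_vvv = 0.000000; k1 = (-1.750000, -1.500000, 0.000000, 0.000000)
  k2: at (u, v) = (-1.087500, -0.075000), (du/dtau, dv/dtau) = (-1.750000, -1.500000); Gamma_uuu = 0.000000, Gamma_uuv = 0.000000, Gamma_uvv = 0.000000, Gamma_vuu = 0.000000, Gamma_vuv = 0.000000, Gamma_vvv = 0.000000; k2 = (-1.750000, -1.500000, 0.000000, 0.000000)
  k3: at (u, v) = (-1.087500, -0.075000), (du/dtau, dv/dtau) = (-1.750000, -1.500000); Gamma_uuu = 0.000000, Gamma_uuv = 0.000000, Gamma_uvv = 0.000000, Gamma_vuu = 0.000000, Gamma_vuv = 0.000000, Gamma_vvv = 0.000000; k3 = (-1.750000, -1.500000, 0.000000, 0.000000)
  k4: at (u, v) = (-1.175000, -0.150000), (du/dtau, dv/dtau) = (-1.750000, -1.500000); Gamma_uuu = 0.000000, Gamma_uuv = 0.000000, Gamma_uvv = 0.000000, Gamma_vuu = 0.000000, Gamma_vuv = 0.000000, Gamma_vvv = 0.000000; k4 = (-1.750000, -1.500000, 0.000000, 0.000000)
  Y <- Y + (h/6)(k1 + 2k2 + 2k3 + k4): u = -1.1750, v = -0.1500, du/dtau = -1.7500, dv/dtau = -1.5000
step 2:
  k1: at (u, v) = (-1.175000, -0.150000), (du/dtau, dv/dtau) = (-1.750000, -1.500000); Gamma_uuu = 0.000000, Gamma_uuv = 0.000000, Gamma_uvv = 0.000000, Gamma_vuu = 0.000000, Gamma_vuv = 0.000000, Gamma_vvv = 0.000000; k1 = (-1.750000, -1.500000, 0.000000, 0.000000)
  k2: at (u, v) = (-1.262500, -0.225000), (du/dtau, dv/dtau) = (-1.750000, -1.500000); Gamma_uuu = 0.000000, Gamma_uuv = 0.000000, Gamma_uvv = 0.000000, Gamma_vuu = 0.000000, Gamma_vuv = 0.000000, Gamma_vvv = 0.000000; k2 = (-1.750000, -1.500000, 0.000000, 0.000000)
  k3: at (u, v) = (-1.262500, -0.225000), (du/dtau, dv/dtau) = (-1.750000, -1.500000); Gamma_uuu = 0.000000, Gamma_uuv = 0.000000, Gamma_uvv = 0.000000, Gamma_vuu = 0.000000, Gamma_vuv = 0.000000, Gamma_vvv = 0.000000; k3 = (-1.750000, -1.500000, 0.000000, 0.000000)
  k4: at (u, v) = (-1.350000, -0.300000), (du/dtau, dv/dtau) = (-1.750000, -1.500000); Gamma_uuu = 0.000000, Gamma_uuv = 0.000000, Gamma_uvv = 0.000000, Gamma_vuu = 0.000000, Gamma_vuv = 0.000000, Gamma_vvv = 0.000000; k4 = (-1.750000, -1.500000, 0.000000, 0.000000)
  Y <- Y + (h/6)(k1 + 2k2 + 2k3 + k4): u = -1.3500, v = -0.3000, du/dtau = -1.7500, dv/dtau = -1.5000


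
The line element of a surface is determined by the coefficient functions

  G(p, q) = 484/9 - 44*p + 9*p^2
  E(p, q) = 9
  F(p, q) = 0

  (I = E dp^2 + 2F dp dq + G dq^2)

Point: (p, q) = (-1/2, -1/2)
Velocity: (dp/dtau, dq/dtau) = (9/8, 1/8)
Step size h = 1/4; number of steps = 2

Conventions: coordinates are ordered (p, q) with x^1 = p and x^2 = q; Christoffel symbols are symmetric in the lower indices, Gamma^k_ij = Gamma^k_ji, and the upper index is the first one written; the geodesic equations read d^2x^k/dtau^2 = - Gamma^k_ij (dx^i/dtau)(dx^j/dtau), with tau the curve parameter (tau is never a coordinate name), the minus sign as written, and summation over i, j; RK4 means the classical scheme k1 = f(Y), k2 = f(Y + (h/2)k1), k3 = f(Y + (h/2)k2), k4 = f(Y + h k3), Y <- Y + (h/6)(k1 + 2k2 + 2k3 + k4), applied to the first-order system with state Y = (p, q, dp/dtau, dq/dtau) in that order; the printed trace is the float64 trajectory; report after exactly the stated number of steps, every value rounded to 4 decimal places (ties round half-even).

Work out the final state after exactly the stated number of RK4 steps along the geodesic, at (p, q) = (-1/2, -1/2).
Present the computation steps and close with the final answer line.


f(Y) = (dp/dtau, dq/dtau, -Gamma^p_ij Y'^i Y'^j, -Gamma^q_ij Y'^i Y'^j) with the Gammas evaluated at the stage position; h = 0.250000; intermediate values shown to 6 dp
step 0: p = -0.5000, q = -0.5000, dp/dtau = 1.1250, dq/dtau = 0.1250
step 1:
  k1: at (p, q) = (-0.500000, -0.500000), (dp/dtau, dq/dtau) = (1.125000, 0.125000); Gamma_ppp = 0.000000, Gamma_ppq = 0.000000, Gamma_pqq = 2.944444, Gamma_qpp = 0.000000, Gamma_qpq = -0.339623, Gamma_qqq = 0.000000; k1 = (1.125000, 0.125000, -0.046007, 0.095519)
  k2: at (p, q) = (-0.359375, -0.484375), (dp/dtau, dq/dtau) = (1.119249, 0.136940); Gamma_ppp = 0.000000, Gamma_ppq = 0.000000, Gamma_pqq = 2.803819, Gamma_qpp = 0.000000, Gamma_qpq = -0.356656, Gamma_qqq = 0.000000; k2 = (1.119249, 0.136940, -0.052579, 0.109329)
  k3: at (p, q) = (-0.360094, -0.482883), (dp/dtau, dq/dtau) = (1.118428, 0.138666); Gamma_ppp = 0.000000, Gamma_ppq = 0.000000, Gamma_pqq = 2.804538, Gamma_qpp = 0.000000, Gamma_qpq = -0.356565, Gamma_qqq = 0.000000; k3 = (1.118428, 0.138666, -0.053927, 0.110598)
  k4: at (p, q) = (-0.220393, -0.465333), (dp/dtau, dq/dtau) = (1.111518, 0.152649); Gamma_ppp = 0.000000, Gamma_ppq = 0.000000, Gamma_pqq = 2.664838, Gamma_qpp = 0.000000, Gamma_qpq = -0.375257, Gamma_qqq = 0.000000; k4 = (1.111518, 0.152649, -0.062096, 0.127342)
  Y <- Y + (h/6)(k1 + 2k2 + 2k3 + k4): p = -0.2203, q = -0.4655, dp/dtau = 1.1116, dq/dtau = 0.1526
step 2:
  k1: at (p, q) = (-0.220339, -0.465464), (dp/dtau, dq/dtau) = (1.111620, 0.152613); Gamma_ppp = 0.000000, Gamma_ppq = 0.000000, Gamma_pqq = 2.664783, Gamma_qpp = 0.000000, Gamma_qpq = -0.375265, Gamma_qqq = 0.000000; k1 = (1.111620, 0.152613, -0.062065, 0.127326)
  k2: at (p, q) = (-0.081386, -0.446387), (dp/dtau, dq/dtau) = (1.103862, 0.168529); Gamma_ppp = 0.000000, Gamma_ppq = 0.000000, Gamma_pqq = 2.525831, Gamma_qpp = 0.000000, Gamma_qpq = -0.395909, Gamma_qqq = 0.000000; k2 = (1.103862, 0.168529, -0.071739, 0.147304)
  k3: at (p, q) = (-0.082356, -0.444398), (dp/dtau, dq/dtau) = (1.102653, 0.171026); Gamma_ppp = 0.000000, Gamma_ppq = 0.000000, Gamma_pqq = 2.526800, Gamma_qpp = 0.000000, Gamma_qpq = -0.395757, Gamma_qqq = 0.000000; k3 = (1.102653, 0.171026, -0.073909, 0.149266)
  k4: at (p, q) = (0.055325, -0.422708), (dp/dtau, dq/dtau) = (1.093143, 0.189930); Gamma_ppp = 0.000000, Gamma_ppq = 0.000000, Gamma_pqq = 2.389120, Gamma_qpp = 0.000000, Gamma_qpq = -0.418564, Gamma_qqq = 0.000000; k4 = (1.093143, 0.189930, -0.086183, 0.173805)
  Y <- Y + (h/6)(k1 + 2k2 + 2k3 + k4): p = 0.0554, q = -0.4229, dp/dtau = 1.0933, dq/dtau = 0.1899

Answer: p = 0.0554, q = -0.4229, dp/dtau = 1.0933, dq/dtau = 0.1899


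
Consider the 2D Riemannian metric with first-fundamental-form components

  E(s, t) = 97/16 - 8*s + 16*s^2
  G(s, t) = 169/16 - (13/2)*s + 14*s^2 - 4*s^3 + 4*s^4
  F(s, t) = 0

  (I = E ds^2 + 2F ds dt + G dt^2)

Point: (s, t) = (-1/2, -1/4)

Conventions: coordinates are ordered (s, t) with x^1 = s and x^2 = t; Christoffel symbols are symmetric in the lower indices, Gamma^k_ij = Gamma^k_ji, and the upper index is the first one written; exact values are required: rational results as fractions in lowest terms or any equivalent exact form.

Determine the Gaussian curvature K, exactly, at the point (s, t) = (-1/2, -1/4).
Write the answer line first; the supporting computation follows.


Answer: K = -256/10625

E = 225/16, F = 0, G = 289/16, EG - F^2 = 65025/256 at the point
E_s = -24, E_t = 0, F_s = 0, F_t = 0, G_s = -51/2, G_t = 0
E_tt = 0, F_st = 0, G_ss = 52
Compute both Brioschi determinants and normalise by (EG - F^2)^2.
M1 = [[-E_tt/2 + F_st - G_ss/2, E_s/2, F_s - E_t/2], [F_t - G_s/2, E, F], [G_t/2, F, G]] = [[-26, -12, 0], [51/4, 225/16, 0], [0, 0, 289/16]]; det M1 = -491589/128
M2 = [[0, E_t/2, G_s/2], [E_t/2, E, F], [G_s/2, F, G]] = [[0, 0, -51/4], [0, 225/16, 0], [-51/4, 0, 289/16]]; det M2 = -585225/256
det M1 - det M2 = -397953/256; K = -397953/256 / (65025/256)^2 = -256/10625


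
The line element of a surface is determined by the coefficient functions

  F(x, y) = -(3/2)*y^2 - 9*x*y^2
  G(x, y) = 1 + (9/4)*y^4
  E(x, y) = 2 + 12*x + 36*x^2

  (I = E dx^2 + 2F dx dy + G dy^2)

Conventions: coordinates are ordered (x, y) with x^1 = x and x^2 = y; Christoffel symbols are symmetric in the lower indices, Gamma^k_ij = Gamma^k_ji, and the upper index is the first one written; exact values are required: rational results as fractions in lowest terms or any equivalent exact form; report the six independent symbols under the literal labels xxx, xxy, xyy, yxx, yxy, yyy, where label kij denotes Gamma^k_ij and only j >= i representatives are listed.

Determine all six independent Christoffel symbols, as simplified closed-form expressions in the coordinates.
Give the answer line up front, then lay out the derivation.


Answer: Gamma_xxx = (144*x + 24)/(144*x^2 + 48*x + 9*y^4 + 8), Gamma_xxy = 0, Gamma_xyy = (-72*x*y - 12*y)/(144*x^2 + 48*x + 9*y^4 + 8), Gamma_yxx = -36*y^2/(144*x^2 + 48*x + 9*y^4 + 8), Gamma_yxy = 0, Gamma_yyy = 18*y^3/(144*x^2 + 48*x + 9*y^4 + 8)

E = 2 + 12*x + 36*x^2; F = -(3/2)*y^2 - 9*x*y^2; G = 1 + (9/4)*y^4
Gamma^k_ij = (1/2) g^{kl} (d_i g_jl + d_j g_il - d_l g_ij), with g^inv = (1/(EG-F^2)) [[G, -F], [-F, E]]
first partials: E_x = 12 + 72*x, E_y = 0, F_x = -9*y^2, F_y = -3*y - 18*x*y, G_x = 0, G_y = 9*y^3
D = EG - F^2 = 2 + 12*x + 36*x^2 + (9/4)*y^4
expanded: Gamma^x_xx = (G E_x - 2F F_x + F E_y)/(2D), Gamma^x_xy = (G E_y - F G_x)/(2D), Gamma^x_yy = (2G F_y - G G_x - F G_y)/(2D), Gamma^y_xx = (2E F_x - E E_y - F E_x)/(2D), Gamma^y_xy = (E G_x - F E_y)/(2D), Gamma^y_yy = (E G_y - 2F F_y + F G_x)/(2D); substitute and cancel common factors


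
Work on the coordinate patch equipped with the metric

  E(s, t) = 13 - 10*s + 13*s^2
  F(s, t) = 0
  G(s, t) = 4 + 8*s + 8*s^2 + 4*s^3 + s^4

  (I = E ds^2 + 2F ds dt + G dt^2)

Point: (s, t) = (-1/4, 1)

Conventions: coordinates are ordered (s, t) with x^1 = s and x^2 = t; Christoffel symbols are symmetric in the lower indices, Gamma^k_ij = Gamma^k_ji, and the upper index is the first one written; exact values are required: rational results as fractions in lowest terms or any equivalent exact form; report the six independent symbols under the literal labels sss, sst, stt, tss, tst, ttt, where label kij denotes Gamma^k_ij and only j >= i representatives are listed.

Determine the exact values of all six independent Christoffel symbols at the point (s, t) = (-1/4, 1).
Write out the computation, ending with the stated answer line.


E = 261/16, F = 0, G = 625/256 at the point
E_s = -33/2, E_t = 0, F_s = 0, F_t = 0, G_s = 75/16, G_t = 0
EG - F^2 = 163125/4096;  g^inv = (4096/163125) * [[625/256, 0], [0, 261/16]]
first-kind symbols [ij,l] = (1/2)(d_i g_jl + d_j g_il - d_l g_ij): [ss,s] = E_s/2 = -33/4, [ss,t] = F_s - E_t/2 = 0, [st,s] = E_t/2 = 0, [st,t] = G_s/2 = 75/32, [tt,s] = F_t - G_s/2 = -75/32, [tt,t] = G_t/2 = 0
Gamma^s_ij = (G*[ij,s] - F*[ij,t])/(EG - F^2), Gamma^t_ij = (E*[ij,t] - F*[ij,s])/(EG - F^2)

Answer: Gamma_sss = -44/87, Gamma_sst = 0, Gamma_stt = -25/174, Gamma_tss = 0, Gamma_tst = 24/25, Gamma_ttt = 0


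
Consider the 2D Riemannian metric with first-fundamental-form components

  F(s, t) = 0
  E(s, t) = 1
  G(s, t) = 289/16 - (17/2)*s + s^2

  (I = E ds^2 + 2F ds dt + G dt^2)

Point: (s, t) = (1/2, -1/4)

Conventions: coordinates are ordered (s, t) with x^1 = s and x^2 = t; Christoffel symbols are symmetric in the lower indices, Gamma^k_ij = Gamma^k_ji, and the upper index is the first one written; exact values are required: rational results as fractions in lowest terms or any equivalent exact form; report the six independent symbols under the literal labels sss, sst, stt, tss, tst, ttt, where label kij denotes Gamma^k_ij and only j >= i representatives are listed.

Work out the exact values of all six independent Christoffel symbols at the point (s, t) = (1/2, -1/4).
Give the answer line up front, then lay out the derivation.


Answer: Gamma_sss = 0, Gamma_sst = 0, Gamma_stt = 15/4, Gamma_tss = 0, Gamma_tst = -4/15, Gamma_ttt = 0

E = 1, F = 0, G = 225/16 at the point
E_s = 0, E_t = 0, F_s = 0, F_t = 0, G_s = -15/2, G_t = 0
EG - F^2 = 225/16;  g^inv = (16/225) * [[225/16, 0], [0, 1]]
first-kind symbols [ij,l] = (1/2)(d_i g_jl + d_j g_il - d_l g_ij): [ss,s] = E_s/2 = 0, [ss,t] = F_s - E_t/2 = 0, [st,s] = E_t/2 = 0, [st,t] = G_s/2 = -15/4, [tt,s] = F_t - G_s/2 = 15/4, [tt,t] = G_t/2 = 0
Gamma^s_ij = (G*[ij,s] - F*[ij,t])/(EG - F^2), Gamma^t_ij = (E*[ij,t] - F*[ij,s])/(EG - F^2)


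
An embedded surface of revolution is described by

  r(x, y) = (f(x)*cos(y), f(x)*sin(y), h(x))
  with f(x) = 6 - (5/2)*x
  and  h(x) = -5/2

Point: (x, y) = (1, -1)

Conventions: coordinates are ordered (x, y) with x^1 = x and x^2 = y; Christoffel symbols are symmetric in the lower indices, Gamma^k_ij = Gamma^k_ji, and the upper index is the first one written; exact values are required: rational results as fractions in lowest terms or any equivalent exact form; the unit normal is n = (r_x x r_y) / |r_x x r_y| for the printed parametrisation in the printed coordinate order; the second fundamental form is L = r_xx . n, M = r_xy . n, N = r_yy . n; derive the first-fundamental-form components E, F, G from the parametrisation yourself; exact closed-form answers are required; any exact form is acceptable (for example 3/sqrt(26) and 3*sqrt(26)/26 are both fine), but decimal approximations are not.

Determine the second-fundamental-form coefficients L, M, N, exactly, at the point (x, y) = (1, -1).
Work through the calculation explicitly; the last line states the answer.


f = 7/2, f' = -5/2, f'' = 0, h' = 0, h'' = 0
E = 25/4, F = 0, G = 49/4; answer radicand W^2 = 25/4
unnormalised second-form numerators: l = 0, m = 0, n = 0; L = l/sqrt(25/4), and similarly M = m/sqrt(W^2), N = n/sqrt(W^2)

Answer: L = 0, M = 0, N = 0


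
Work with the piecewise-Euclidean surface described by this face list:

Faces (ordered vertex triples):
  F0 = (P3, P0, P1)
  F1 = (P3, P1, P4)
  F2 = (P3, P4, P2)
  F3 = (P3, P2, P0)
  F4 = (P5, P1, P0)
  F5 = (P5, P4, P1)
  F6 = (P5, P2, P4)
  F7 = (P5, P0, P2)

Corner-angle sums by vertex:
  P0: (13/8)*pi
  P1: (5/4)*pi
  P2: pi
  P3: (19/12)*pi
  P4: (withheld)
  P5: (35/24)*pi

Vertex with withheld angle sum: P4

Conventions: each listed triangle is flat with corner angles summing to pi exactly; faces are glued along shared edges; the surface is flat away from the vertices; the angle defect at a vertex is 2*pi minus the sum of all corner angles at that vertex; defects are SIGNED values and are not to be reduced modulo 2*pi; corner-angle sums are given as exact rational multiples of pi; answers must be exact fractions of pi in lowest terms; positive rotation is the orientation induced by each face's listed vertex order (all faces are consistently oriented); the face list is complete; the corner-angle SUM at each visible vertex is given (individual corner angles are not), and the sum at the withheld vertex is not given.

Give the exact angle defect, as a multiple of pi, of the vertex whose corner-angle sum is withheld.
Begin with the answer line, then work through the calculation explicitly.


Answer: defect(P4) = (11/12)*pi

V = 6, E = 12, F = 8; chi = V - E + F = 2
Gauss-Bonnet: total defect = 2*pi*chi = 4*pi; visible defects sum to (37/12)*pi


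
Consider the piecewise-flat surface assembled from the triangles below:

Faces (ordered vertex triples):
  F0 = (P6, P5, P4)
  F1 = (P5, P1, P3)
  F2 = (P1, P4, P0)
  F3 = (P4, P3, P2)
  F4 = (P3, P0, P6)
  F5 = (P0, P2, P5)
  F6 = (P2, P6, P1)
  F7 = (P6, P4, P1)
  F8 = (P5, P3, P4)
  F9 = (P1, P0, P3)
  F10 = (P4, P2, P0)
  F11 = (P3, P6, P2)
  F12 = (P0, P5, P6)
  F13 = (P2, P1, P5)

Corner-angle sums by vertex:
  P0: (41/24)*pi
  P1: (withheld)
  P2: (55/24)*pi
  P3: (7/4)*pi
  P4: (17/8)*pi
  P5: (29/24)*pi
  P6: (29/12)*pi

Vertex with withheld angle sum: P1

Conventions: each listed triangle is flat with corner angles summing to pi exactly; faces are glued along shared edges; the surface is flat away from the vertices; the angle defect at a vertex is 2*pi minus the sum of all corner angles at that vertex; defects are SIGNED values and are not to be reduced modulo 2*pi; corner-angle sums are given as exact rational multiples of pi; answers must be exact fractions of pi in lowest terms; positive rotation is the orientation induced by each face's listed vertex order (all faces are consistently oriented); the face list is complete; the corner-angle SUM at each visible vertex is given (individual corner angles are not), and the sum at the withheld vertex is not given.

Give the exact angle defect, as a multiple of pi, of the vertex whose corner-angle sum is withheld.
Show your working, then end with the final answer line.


V = 7, E = 21, F = 14; chi = V - E + F = 0
Gauss-Bonnet: total defect = 2*pi*chi = 0; visible defects sum to pi/2

Answer: defect(P1) = -pi/2
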